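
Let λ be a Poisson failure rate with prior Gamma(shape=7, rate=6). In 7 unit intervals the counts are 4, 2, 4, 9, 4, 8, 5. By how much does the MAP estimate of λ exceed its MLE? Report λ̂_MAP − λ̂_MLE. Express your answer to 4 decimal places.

Σxᵢ = 36. Posterior is Gamma(43, 13); MAP = (43−1)/13 = 42/13 ≈ 3.23077.
MLE = x̄ = 36/7 ≈ 5.14286.
Difference = 42/13 − 36/7 = -174/91 ≈ -1.9121.

MAP − MLE = -1.9121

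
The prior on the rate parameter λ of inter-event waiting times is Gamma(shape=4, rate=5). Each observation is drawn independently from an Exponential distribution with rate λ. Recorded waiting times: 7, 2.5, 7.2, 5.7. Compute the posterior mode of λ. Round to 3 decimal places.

The Exponential(rate=λ) likelihood is ∝ λ^n e^(−λΣtᵢ). Here n = 4 and Σtᵢ = 7 + 2.5 + 7.2 + 5.7 = 22.4.
Posterior ∝ λ^3e^(−5λ) · λ^4e^(−22.4λ) = λ^7e^(−27.4λ), i.e. Gamma(8, 27.4).
Mode = (a−1)/b = 7/27.4 ≈ 0.255.

λ̂_MAP = 0.255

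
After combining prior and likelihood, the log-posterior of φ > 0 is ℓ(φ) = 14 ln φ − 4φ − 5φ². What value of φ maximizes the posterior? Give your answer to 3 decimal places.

φ̂_MAP = 1.000

ℓ'(φ) = 14/φ − 4 − 10φ. Setting this to zero and multiplying by φ: 10φ² + 4φ − 14 = 0.
φ = (−4 + √(4² + 4·10·14)) / (2·10) = (−4 + √576) / 20 = (−4 + 24)/20 = 1.
ℓ''(φ) = −14/φ² − 10 < 0, confirming a maximum.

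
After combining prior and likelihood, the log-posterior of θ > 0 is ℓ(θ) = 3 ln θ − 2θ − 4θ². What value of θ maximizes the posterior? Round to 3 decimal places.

θ̂_MAP = 0.500

ℓ'(θ) = 3/θ − 2 − 8θ. Setting this to zero and multiplying by θ: 8θ² + 2θ − 3 = 0.
θ = (−2 + √(2² + 4·8·3)) / (2·8) = (−2 + √100) / 16 = (−2 + 10)/16 = 1/2.
ℓ''(θ) = −3/θ² − 8 < 0, confirming a maximum.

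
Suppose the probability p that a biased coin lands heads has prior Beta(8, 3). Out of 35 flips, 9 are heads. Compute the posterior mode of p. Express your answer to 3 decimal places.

Prior: Beta(8, 3).
Data: 9 successes in 35 trials. The binomial likelihood contributes p^9(1−p)^26, so the posterior is Beta(8+9, 3+26) = Beta(17, 29).
For Beta(a, b) with a, b > 1 the mode is (a−1)/(a+b−2) = 16/44 ≈ 0.364.

p̂_MAP = 0.364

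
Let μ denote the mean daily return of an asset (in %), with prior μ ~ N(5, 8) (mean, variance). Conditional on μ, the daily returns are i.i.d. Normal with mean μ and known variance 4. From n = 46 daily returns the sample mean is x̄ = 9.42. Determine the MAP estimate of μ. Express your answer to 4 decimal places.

μ̂_MAP = 9.3725

n = 46, x̄ = 9.42.
For a Normal prior and Normal likelihood with known variance, the posterior is Normal; its mode equals its mean, the precision-weighted average.
Prior precision 1/σ₀² = 1/8 = 0.125; data precision n/σ² = 46/4 = 11.5.
μ̂ = (0.125·5 + 11.5·9.42) / (0.125 + 11.5) = 108.955/11.625 = 21791/2325 ≈ 9.3725.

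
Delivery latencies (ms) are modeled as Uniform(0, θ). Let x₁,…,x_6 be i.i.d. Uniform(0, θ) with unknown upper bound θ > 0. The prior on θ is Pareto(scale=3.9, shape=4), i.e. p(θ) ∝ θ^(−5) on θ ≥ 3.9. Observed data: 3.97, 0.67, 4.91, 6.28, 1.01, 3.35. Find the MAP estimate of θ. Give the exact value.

The Uniform(0, θ) likelihood is θ^(−n) for θ ≥ max(xᵢ), zero otherwise. Here max(xᵢ) = 6.28.
Posterior ∝ θ^(−5) · θ^(−6) = θ^(−11) on θ ≥ max(3.9, 6.28) = 6.28.
This density is strictly decreasing in θ, so the posterior mode lies at the lower boundary of the support.

θ̂_MAP = 6.28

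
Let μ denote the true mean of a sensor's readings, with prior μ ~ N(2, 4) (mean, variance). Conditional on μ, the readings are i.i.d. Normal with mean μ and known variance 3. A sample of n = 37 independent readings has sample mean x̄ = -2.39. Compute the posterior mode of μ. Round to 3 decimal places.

n = 37, x̄ = -2.39.
For a Normal prior and Normal likelihood with known variance, the posterior is Normal; its mode equals its mean, the precision-weighted average.
Prior precision 1/σ₀² = 1/4 = 0.25; data precision n/σ² = 37/3.
μ̂ = (0.25·2 + (37/3)·(-2.39)) / (0.25 + 37/3) = (-8693/300)/(151/12) = -8693/3775 ≈ -2.303.

μ̂_MAP = -2.303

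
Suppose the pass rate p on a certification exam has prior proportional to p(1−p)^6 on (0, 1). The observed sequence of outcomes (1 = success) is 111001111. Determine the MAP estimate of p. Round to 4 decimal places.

The prior density ∝ p(1−p)^6 is the kernel of Beta(2, 7).
Data: 7 successes in 9 trials (from the sequence). The binomial likelihood contributes p^7(1−p)^2, so the posterior is Beta(2+7, 7+2) = Beta(9, 9).
For Beta(a, b) with a, b > 1 the mode is (a−1)/(a+b−2) = 8/16 ≈ 0.5000.

p̂_MAP = 0.5000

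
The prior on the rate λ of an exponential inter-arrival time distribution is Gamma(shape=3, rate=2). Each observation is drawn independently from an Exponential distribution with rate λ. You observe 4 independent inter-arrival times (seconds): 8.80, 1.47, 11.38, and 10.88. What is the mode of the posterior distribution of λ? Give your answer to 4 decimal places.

λ̂_MAP = 0.1738

The Exponential(rate=λ) likelihood is ∝ λ^n e^(−λΣtᵢ). Here n = 4 and Σtᵢ = 8.80 + 1.47 + 11.38 + 10.88 = 32.53.
Posterior ∝ λ^2e^(−2λ) · λ^4e^(−32.53λ) = λ^6e^(−34.53λ), i.e. Gamma(7, 34.53).
Mode = (a−1)/b = 6/34.53 ≈ 0.1738.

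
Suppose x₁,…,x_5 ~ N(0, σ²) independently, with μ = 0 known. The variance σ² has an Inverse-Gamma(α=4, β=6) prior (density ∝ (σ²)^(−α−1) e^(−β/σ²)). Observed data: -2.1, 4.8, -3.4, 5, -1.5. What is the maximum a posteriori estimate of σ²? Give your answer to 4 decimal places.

Sum of squared deviations about the known mean: SS = (-2.1−0)² + (4.8−0)² + (-3.4−0)² + (5−0)² + (-1.5−0)² = 66.26.
The Normal likelihood contributes (σ²)^(−n/2) exp(−SS/(2σ²)), so the posterior is Inverse-Gamma(α + n/2, β + SS/2) = Inverse-Gamma(6.5, 39.13).
The mode of Inverse-Gamma(a, b) is b/(a+1) = 39.13/7.5 ≈ 5.2173.

σ̂²_MAP = 5.2173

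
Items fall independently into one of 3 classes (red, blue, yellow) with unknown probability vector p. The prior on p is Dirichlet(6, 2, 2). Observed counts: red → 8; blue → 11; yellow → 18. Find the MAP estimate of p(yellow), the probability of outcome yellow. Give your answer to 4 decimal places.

MAP estimate of p(yellow) = 0.4318

The posterior is Dirichlet(αᵢ + nᵢ) = Dirichlet(14, 13, 20).
For a Dirichlet(a₁,…,a_K) with all aᵢ > 1, the mode has j-th component (aⱼ − 1)/(Σaᵢ − K).
Here Σaᵢ = 47 and K = 3, so p(yellow) = (20 − 1)/(47 − 3) = 19/44 ≈ 0.4318.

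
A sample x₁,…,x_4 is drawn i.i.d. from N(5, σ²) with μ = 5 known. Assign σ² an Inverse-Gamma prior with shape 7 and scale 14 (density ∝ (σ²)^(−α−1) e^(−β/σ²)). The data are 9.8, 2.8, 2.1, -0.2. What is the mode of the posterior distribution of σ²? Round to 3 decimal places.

Sum of squared deviations about the known mean: SS = (9.8−5)² + (2.8−5)² + (2.1−5)² + (-0.2−5)² = 63.33.
The Normal likelihood contributes (σ²)^(−n/2) exp(−SS/(2σ²)), so the posterior is Inverse-Gamma(α + n/2, β + SS/2) = Inverse-Gamma(9, 45.665).
The mode of Inverse-Gamma(a, b) is b/(a+1) = 45.665/10 ≈ 4.567.

σ̂²_MAP = 4.567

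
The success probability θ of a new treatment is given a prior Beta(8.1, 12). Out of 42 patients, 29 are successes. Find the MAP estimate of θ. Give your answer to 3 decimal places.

θ̂_MAP = 0.601

Prior: Beta(8.1, 12).
Data: 29 successes in 42 trials. The binomial likelihood contributes θ^29(1−θ)^13, so the posterior is Beta(8.1+29, 12+13) = Beta(37.1, 25).
For Beta(a, b) with a, b > 1 the mode is (a−1)/(a+b−2) = 36.1/60.1 ≈ 0.601.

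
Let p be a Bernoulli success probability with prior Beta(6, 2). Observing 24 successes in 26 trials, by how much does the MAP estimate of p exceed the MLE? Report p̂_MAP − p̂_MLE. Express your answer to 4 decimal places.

MAP − MLE = -0.0168

Posterior is Beta(30, 4); MAP = (30−1)/(34−2) = 29/32 ≈ 0.90625.
MLE ignores the prior: p̂_MLE = k/n = 24/26 ≈ 0.92308.
Difference = 29/32 − 24/26 = -7/416 ≈ -0.0168.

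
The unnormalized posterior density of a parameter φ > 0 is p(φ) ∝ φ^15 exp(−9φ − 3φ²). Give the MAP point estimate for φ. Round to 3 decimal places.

ℓ'(φ) = 15/φ − 9 − 6φ. Setting this to zero and multiplying by φ: 6φ² + 9φ − 15 = 0.
φ = (−9 + √(9² + 4·6·15)) / (2·6) = (−9 + √441) / 12 = (−9 + 21)/12 = 1.
ℓ''(φ) = −15/φ² − 6 < 0, confirming a maximum.

φ̂_MAP = 1.000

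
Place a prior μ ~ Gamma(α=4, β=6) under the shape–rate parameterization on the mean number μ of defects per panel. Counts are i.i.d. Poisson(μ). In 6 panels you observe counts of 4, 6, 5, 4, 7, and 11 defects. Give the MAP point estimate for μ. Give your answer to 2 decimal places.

Σxᵢ = 4+6+5+4+7+11 = 37, with n = 6.
Posterior ∝ μ^3e^(−6μ) · μ^37e^(−6μ) = μ^40e^(−12μ), i.e. Gamma(shape=41, rate=12).
The mode of a Gamma(a, b) with a ≥ 1 (shape–rate) is (a−1)/b = 40/12 ≈ 3.33.

μ̂_MAP = 3.33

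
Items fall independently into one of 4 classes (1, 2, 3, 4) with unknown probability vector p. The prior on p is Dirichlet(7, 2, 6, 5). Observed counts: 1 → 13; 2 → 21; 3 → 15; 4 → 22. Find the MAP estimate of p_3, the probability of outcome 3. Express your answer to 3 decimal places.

MAP estimate: 0.230

The posterior is Dirichlet(αᵢ + nᵢ) = Dirichlet(20, 23, 21, 27).
For a Dirichlet(a₁,…,a_K) with all aᵢ > 1, the mode has j-th component (aⱼ − 1)/(Σaᵢ − K).
Here Σaᵢ = 91 and K = 4, so p_3 = (21 − 1)/(91 − 4) = 20/87 ≈ 0.230.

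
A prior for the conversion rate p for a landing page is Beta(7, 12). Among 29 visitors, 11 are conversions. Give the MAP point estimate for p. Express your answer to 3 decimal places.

p̂_MAP = 0.370

Prior: Beta(7, 12).
Data: 11 successes in 29 trials. The binomial likelihood contributes p^11(1−p)^18, so the posterior is Beta(7+11, 12+18) = Beta(18, 30).
For Beta(a, b) with a, b > 1 the mode is (a−1)/(a+b−2) = 17/46 ≈ 0.370.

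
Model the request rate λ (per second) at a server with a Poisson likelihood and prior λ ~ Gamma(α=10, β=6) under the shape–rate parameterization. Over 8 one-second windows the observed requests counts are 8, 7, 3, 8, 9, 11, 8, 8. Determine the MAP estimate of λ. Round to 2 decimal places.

Σxᵢ = 8+7+3+8+9+11+8+8 = 62, with n = 8.
Posterior ∝ λ^9e^(−6λ) · λ^62e^(−8λ) = λ^71e^(−14λ), i.e. Gamma(shape=72, rate=14).
The mode of a Gamma(a, b) with a ≥ 1 (shape–rate) is (a−1)/b = 71/14 ≈ 5.07.

λ̂_MAP = 5.07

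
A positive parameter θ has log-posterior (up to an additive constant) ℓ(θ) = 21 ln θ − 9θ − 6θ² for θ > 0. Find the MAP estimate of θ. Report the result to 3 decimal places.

θ̂_MAP = 1.000

ℓ'(θ) = 21/θ − 9 − 12θ. Setting this to zero and multiplying by θ: 12θ² + 9θ − 21 = 0.
θ = (−9 + √(9² + 4·12·21)) / (2·12) = (−9 + √1089) / 24 = (−9 + 33)/24 = 1.
ℓ''(θ) = −21/θ² − 12 < 0, confirming a maximum.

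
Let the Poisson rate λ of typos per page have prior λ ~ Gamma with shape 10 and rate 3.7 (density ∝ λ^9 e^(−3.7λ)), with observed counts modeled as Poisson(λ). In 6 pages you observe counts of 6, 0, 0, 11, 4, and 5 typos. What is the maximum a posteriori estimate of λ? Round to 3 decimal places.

λ̂_MAP = 3.608

Σxᵢ = 6+0+0+11+4+5 = 26, with n = 6.
Posterior ∝ λ^9e^(−3.7λ) · λ^26e^(−6λ) = λ^35e^(−9.7λ), i.e. Gamma(shape=36, rate=9.7).
The mode of a Gamma(a, b) with a ≥ 1 (shape–rate) is (a−1)/b = 35/9.7 ≈ 3.608.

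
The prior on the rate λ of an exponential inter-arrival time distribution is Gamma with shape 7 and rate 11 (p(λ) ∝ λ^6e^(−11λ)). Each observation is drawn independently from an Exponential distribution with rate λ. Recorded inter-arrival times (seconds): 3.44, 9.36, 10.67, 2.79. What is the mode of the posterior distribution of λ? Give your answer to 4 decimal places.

The Exponential(rate=λ) likelihood is ∝ λ^n e^(−λΣtᵢ). Here n = 4 and Σtᵢ = 3.44 + 9.36 + 10.67 + 2.79 = 26.26.
Posterior ∝ λ^6e^(−11λ) · λ^4e^(−26.26λ) = λ^10e^(−37.26λ), i.e. Gamma(11, 37.26).
Mode = (a−1)/b = 10/37.26 ≈ 0.2684.

λ̂_MAP = 0.2684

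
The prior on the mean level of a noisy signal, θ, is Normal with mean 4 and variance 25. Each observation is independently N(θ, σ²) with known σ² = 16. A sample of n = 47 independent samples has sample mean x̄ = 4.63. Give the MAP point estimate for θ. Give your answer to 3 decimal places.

θ̂_MAP = 4.622

n = 47, x̄ = 4.63.
For a Normal prior and Normal likelihood with known variance, the posterior is Normal; its mode equals its mean, the precision-weighted average.
Prior precision 1/σ₀² = 1/25 = 0.04; data precision n/σ² = 47/16 = 2.9375.
θ̂ = (0.04·4 + 2.9375·4.63) / (0.04 + 2.9375) = 13.760625/2.9775 = 7339/1588 ≈ 4.622.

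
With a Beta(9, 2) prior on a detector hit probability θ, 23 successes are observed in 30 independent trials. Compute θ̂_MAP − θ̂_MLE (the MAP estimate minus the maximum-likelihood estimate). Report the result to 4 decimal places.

MAP − MLE = 0.0282

Posterior is Beta(32, 9); MAP = (32−1)/(41−2) = 31/39 ≈ 0.79487.
MLE ignores the prior: θ̂_MLE = k/n = 23/30 ≈ 0.76667.
Difference = 31/39 − 23/30 = 11/390 ≈ 0.0282.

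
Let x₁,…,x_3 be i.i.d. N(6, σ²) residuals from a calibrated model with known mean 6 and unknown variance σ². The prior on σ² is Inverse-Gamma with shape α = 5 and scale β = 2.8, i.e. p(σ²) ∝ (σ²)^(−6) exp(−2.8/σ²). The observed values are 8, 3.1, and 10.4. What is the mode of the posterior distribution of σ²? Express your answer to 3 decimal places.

Sum of squared deviations about the known mean: SS = (8−6)² + (3.1−6)² + (10.4−6)² = 31.77.
The Normal likelihood contributes (σ²)^(−n/2) exp(−SS/(2σ²)), so the posterior is Inverse-Gamma(α + n/2, β + SS/2) = Inverse-Gamma(6.5, 18.685).
The mode of Inverse-Gamma(a, b) is b/(a+1) = 18.685/7.5 ≈ 2.491.

σ̂²_MAP = 2.491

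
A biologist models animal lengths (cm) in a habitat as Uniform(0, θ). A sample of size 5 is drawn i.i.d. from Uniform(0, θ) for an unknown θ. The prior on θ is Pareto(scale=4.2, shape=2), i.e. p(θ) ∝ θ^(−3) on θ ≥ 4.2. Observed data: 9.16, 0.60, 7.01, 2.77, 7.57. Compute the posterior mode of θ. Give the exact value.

The Uniform(0, θ) likelihood is θ^(−n) for θ ≥ max(xᵢ), zero otherwise. Here max(xᵢ) = 9.16.
Posterior ∝ θ^(−3) · θ^(−5) = θ^(−8) on θ ≥ max(4.2, 9.16) = 9.16.
This density is strictly decreasing in θ, so the posterior mode lies at the lower boundary of the support.

θ̂_MAP = 9.16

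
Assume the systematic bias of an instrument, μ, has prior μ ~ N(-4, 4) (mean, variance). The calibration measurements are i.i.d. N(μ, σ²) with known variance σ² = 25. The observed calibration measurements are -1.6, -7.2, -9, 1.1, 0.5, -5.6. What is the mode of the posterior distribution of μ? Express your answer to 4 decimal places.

μ̂_MAP = -3.8204

n = 6; x̄ = ((-1.6) + (-7.2) + (-9) + 1.1 + 0.5 + (-5.6))/6 = -21.8/6 = -109/30 ≈ -3.6333.
For a Normal prior and Normal likelihood with known variance, the posterior is Normal; its mode equals its mean, the precision-weighted average.
Prior precision 1/σ₀² = 1/4 = 0.25; data precision n/σ² = 6/25 = 0.24.
μ̂ = (0.25·(-4) + 0.24·(-109/30)) / (0.25 + 0.24) = (-1.872)/0.49 = -936/245 ≈ -3.8204.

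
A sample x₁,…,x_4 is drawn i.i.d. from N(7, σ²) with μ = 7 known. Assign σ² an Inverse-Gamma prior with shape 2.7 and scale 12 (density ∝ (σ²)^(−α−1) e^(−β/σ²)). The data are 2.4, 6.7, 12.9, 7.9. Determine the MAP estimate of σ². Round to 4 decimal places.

Sum of squared deviations about the known mean: SS = (2.4−7)² + (6.7−7)² + (12.9−7)² + (7.9−7)² = 56.87.
The Normal likelihood contributes (σ²)^(−n/2) exp(−SS/(2σ²)), so the posterior is Inverse-Gamma(α + n/2, β + SS/2) = Inverse-Gamma(4.7, 40.435).
The mode of Inverse-Gamma(a, b) is b/(a+1) = 40.435/5.7 ≈ 7.0939.

σ̂²_MAP = 7.0939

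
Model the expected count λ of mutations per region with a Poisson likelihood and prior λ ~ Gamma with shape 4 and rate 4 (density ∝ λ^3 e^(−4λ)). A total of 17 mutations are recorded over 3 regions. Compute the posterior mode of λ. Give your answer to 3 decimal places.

λ̂_MAP = 2.857

Σxᵢ = 17, n = 3.
Posterior ∝ λ^3e^(−4λ) · λ^17e^(−3λ) = λ^20e^(−7λ), i.e. Gamma(shape=21, rate=7).
The mode of a Gamma(a, b) with a ≥ 1 (shape–rate) is (a−1)/b = 20/7 ≈ 2.857.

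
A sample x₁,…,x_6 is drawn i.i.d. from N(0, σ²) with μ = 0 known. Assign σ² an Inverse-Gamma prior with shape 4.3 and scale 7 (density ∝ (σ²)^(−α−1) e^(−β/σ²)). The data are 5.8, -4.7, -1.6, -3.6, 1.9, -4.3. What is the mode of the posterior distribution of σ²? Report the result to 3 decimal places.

σ̂²_MAP = 6.467

Sum of squared deviations about the known mean: SS = (5.8−0)² + (-4.7−0)² + (-1.6−0)² + (-3.6−0)² + (1.9−0)² + (-4.3−0)² = 93.35.
The Normal likelihood contributes (σ²)^(−n/2) exp(−SS/(2σ²)), so the posterior is Inverse-Gamma(α + n/2, β + SS/2) = Inverse-Gamma(7.3, 53.675).
The mode of Inverse-Gamma(a, b) is b/(a+1) = 53.675/8.3 ≈ 6.467.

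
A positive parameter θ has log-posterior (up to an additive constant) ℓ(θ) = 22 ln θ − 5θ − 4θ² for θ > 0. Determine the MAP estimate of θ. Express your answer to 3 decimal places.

θ̂_MAP = 1.375

ℓ'(θ) = 22/θ − 5 − 8θ. Setting this to zero and multiplying by θ: 8θ² + 5θ − 22 = 0.
θ = (−5 + √(5² + 4·8·22)) / (2·8) = (−5 + √729) / 16 = (−5 + 27)/16 = 11/8.
ℓ''(θ) = −22/θ² − 8 < 0, confirming a maximum.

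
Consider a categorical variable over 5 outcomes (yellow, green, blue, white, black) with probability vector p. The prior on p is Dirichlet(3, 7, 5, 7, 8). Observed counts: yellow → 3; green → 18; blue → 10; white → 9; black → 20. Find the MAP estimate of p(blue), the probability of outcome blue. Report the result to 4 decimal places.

The posterior is Dirichlet(αᵢ + nᵢ) = Dirichlet(6, 25, 15, 16, 28).
For a Dirichlet(a₁,…,a_K) with all aᵢ > 1, the mode has j-th component (aⱼ − 1)/(Σaᵢ − K).
Here Σaᵢ = 90 and K = 5, so p(blue) = (15 − 1)/(90 − 5) = 14/85 ≈ 0.1647.

MAP estimate of p(blue) = 0.1647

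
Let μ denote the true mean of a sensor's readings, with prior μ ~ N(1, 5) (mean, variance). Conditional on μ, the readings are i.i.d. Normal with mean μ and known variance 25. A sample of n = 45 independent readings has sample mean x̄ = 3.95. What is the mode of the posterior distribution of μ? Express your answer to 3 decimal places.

μ̂_MAP = 3.655

n = 45, x̄ = 3.95.
For a Normal prior and Normal likelihood with known variance, the posterior is Normal; its mode equals its mean, the precision-weighted average.
Prior precision 1/σ₀² = 1/5 = 0.2; data precision n/σ² = 45/25 = 1.8.
μ̂ = (0.2·1 + 1.8·3.95) / (0.2 + 1.8) = 7.31/2 = 3.655.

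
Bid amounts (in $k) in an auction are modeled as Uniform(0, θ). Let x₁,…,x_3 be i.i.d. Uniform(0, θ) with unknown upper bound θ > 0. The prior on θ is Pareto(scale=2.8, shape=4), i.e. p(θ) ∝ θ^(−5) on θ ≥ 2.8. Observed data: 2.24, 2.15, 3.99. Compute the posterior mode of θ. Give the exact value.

θ̂_MAP = 3.99

The Uniform(0, θ) likelihood is θ^(−n) for θ ≥ max(xᵢ), zero otherwise. Here max(xᵢ) = 3.99.
Posterior ∝ θ^(−5) · θ^(−3) = θ^(−8) on θ ≥ max(2.8, 3.99) = 3.99.
This density is strictly decreasing in θ, so the posterior mode lies at the lower boundary of the support.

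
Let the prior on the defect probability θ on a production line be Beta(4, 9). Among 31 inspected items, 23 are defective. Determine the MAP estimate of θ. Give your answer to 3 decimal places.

Prior: Beta(4, 9).
Data: 23 successes in 31 trials. The binomial likelihood contributes θ^23(1−θ)^8, so the posterior is Beta(4+23, 9+8) = Beta(27, 17).
For Beta(a, b) with a, b > 1 the mode is (a−1)/(a+b−2) = 26/42 ≈ 0.619.

θ̂_MAP = 0.619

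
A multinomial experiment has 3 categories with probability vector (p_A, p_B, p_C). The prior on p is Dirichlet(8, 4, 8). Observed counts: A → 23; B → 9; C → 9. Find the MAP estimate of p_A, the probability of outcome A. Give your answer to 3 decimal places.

The posterior is Dirichlet(αᵢ + nᵢ) = Dirichlet(31, 13, 17).
For a Dirichlet(a₁,…,a_K) with all aᵢ > 1, the mode has j-th component (aⱼ − 1)/(Σaᵢ − K).
Here Σaᵢ = 61 and K = 3, so p_A = (31 − 1)/(61 − 3) = 30/58 ≈ 0.517.

MAP estimate of p_A = 0.517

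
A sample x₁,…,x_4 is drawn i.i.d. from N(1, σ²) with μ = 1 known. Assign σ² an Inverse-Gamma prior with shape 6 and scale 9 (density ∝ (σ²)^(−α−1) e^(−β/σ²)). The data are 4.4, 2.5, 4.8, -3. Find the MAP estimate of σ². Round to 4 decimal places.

Sum of squared deviations about the known mean: SS = (4.4−1)² + (2.5−1)² + (4.8−1)² + (-3−1)² = 44.25.
The Normal likelihood contributes (σ²)^(−n/2) exp(−SS/(2σ²)), so the posterior is Inverse-Gamma(α + n/2, β + SS/2) = Inverse-Gamma(8, 31.125).
The mode of Inverse-Gamma(a, b) is b/(a+1) = 31.125/9 ≈ 3.4583.

σ̂²_MAP = 3.4583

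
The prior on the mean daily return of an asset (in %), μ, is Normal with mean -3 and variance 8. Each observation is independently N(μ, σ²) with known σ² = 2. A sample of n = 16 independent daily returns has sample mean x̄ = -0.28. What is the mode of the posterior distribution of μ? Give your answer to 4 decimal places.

μ̂_MAP = -0.3218

n = 16, x̄ = -0.28.
For a Normal prior and Normal likelihood with known variance, the posterior is Normal; its mode equals its mean, the precision-weighted average.
Prior precision 1/σ₀² = 1/8 = 0.125; data precision n/σ² = 16/2 = 8.
μ̂ = (0.125·(-3) + 8·(-0.28)) / (0.125 + 8) = (-2.615)/8.125 = -523/1625 ≈ -0.3218.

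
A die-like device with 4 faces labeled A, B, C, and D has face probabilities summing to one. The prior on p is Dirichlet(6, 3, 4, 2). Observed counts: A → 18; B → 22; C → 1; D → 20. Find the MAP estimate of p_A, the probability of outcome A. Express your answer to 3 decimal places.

The posterior is Dirichlet(αᵢ + nᵢ) = Dirichlet(24, 25, 5, 22).
For a Dirichlet(a₁,…,a_K) with all aᵢ > 1, the mode has j-th component (aⱼ − 1)/(Σaᵢ − K).
Here Σaᵢ = 76 and K = 4, so p_A = (24 − 1)/(76 − 4) = 23/72 ≈ 0.319.

MAP estimate of p_A = 0.319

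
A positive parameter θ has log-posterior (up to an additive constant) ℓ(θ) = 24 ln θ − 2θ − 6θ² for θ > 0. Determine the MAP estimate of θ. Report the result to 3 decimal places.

ℓ'(θ) = 24/θ − 2 − 12θ. Setting this to zero and multiplying by θ: 12θ² + 2θ − 24 = 0.
θ = (−2 + √(2² + 4·12·24)) / (2·12) = (−2 + √1156) / 24 = (−2 + 34)/24 = 4/3.
ℓ''(θ) = −24/θ² − 12 < 0, confirming a maximum.

θ̂_MAP = 1.333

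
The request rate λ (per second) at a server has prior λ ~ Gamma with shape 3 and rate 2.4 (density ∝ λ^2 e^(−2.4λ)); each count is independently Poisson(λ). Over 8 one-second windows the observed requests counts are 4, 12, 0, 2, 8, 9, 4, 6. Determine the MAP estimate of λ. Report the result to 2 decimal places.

λ̂_MAP = 4.52

Σxᵢ = 4+12+0+2+8+9+4+6 = 45, with n = 8.
Posterior ∝ λ^2e^(−2.4λ) · λ^45e^(−8λ) = λ^47e^(−10.4λ), i.e. Gamma(shape=48, rate=10.4).
The mode of a Gamma(a, b) with a ≥ 1 (shape–rate) is (a−1)/b = 47/10.4 ≈ 4.52.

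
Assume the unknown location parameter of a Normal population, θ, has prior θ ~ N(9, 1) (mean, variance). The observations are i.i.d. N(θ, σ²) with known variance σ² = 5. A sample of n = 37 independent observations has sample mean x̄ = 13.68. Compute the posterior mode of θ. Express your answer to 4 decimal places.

θ̂_MAP = 13.1229

n = 37, x̄ = 13.68.
For a Normal prior and Normal likelihood with known variance, the posterior is Normal; its mode equals its mean, the precision-weighted average.
Prior precision 1/σ₀² = 1/1 = 1; data precision n/σ² = 37/5 = 7.4.
θ̂ = (1·9 + 7.4·13.68) / (1 + 7.4) = 110.232/8.4 = 4593/350 ≈ 13.1229.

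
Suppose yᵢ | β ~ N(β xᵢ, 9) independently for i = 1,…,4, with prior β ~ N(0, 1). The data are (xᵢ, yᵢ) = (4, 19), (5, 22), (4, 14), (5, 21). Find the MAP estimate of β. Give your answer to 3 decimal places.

log p(β | y) = −Σ(yᵢ − βxᵢ)²/(2·9) − β²/(2·1) + const.
Setting the derivative to zero: Σxᵢ(yᵢ − βxᵢ)/9 − β/1 = 0, so β = Σxᵢyᵢ / (Σxᵢ² + σ²/τ²).
Σxᵢyᵢ = 4·19 + 5·22 + 4·14 + 5·21 = 347; Σxᵢ² = 82; σ²/τ² = 9.
β̂_MAP = 347 / (82 + 9) = 347/91 ≈ 3.813.

β̂_MAP = 3.813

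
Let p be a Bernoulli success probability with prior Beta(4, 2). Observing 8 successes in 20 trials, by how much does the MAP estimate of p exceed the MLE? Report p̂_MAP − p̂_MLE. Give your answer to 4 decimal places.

MAP − MLE = 0.0583

Posterior is Beta(12, 14); MAP = (12−1)/(26−2) = 11/24 ≈ 0.45833.
MLE ignores the prior: p̂_MLE = k/n = 8/20 ≈ 0.40000.
Difference = 11/24 − 8/20 = 7/120 ≈ 0.0583.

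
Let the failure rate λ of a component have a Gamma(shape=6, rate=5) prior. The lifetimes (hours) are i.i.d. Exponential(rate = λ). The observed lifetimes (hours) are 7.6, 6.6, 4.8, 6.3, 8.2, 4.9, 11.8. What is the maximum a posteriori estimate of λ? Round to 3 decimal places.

λ̂_MAP = 0.217

The Exponential(rate=λ) likelihood is ∝ λ^n e^(−λΣtᵢ). Here n = 7 and Σtᵢ = 7.6 + 6.6 + 4.8 + 6.3 + 8.2 + 4.9 + 11.8 = 50.2.
Posterior ∝ λ^5e^(−5λ) · λ^7e^(−50.2λ) = λ^12e^(−55.2λ), i.e. Gamma(13, 55.2).
Mode = (a−1)/b = 12/55.2 ≈ 0.217.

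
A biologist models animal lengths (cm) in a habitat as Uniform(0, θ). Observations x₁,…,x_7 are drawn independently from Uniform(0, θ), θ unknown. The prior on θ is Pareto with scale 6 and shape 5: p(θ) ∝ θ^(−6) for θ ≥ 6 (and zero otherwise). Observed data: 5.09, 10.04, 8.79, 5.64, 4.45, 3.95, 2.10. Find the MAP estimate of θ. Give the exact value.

θ̂_MAP = 10.04

The Uniform(0, θ) likelihood is θ^(−n) for θ ≥ max(xᵢ), zero otherwise. Here max(xᵢ) = 10.04.
Posterior ∝ θ^(−6) · θ^(−7) = θ^(−13) on θ ≥ max(6, 10.04) = 10.04.
This density is strictly decreasing in θ, so the posterior mode lies at the lower boundary of the support.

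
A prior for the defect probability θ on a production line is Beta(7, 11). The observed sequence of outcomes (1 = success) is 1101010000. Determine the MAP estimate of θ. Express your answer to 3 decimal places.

Prior: Beta(7, 11).
Data: 4 successes in 10 trials (from the sequence). The binomial likelihood contributes θ^4(1−θ)^6, so the posterior is Beta(7+4, 11+6) = Beta(11, 17).
For Beta(a, b) with a, b > 1 the mode is (a−1)/(a+b−2) = 10/26 ≈ 0.385.

θ̂_MAP = 0.385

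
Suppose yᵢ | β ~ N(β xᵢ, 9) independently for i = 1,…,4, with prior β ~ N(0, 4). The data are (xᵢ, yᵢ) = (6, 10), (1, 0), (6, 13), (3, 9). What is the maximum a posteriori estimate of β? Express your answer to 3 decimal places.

β̂_MAP = 1.958

log p(β | y) = −Σ(yᵢ − βxᵢ)²/(2·9) − β²/(2·4) + const.
Setting the derivative to zero: Σxᵢ(yᵢ − βxᵢ)/9 − β/4 = 0, so β = Σxᵢyᵢ / (Σxᵢ² + σ²/τ²).
Σxᵢyᵢ = 6·10 + 1·0 + 6·13 + 3·9 = 165; Σxᵢ² = 82; σ²/τ² = 2.25.
β̂_MAP = 165 / (82 + 2.25) = 165/84.25 ≈ 1.958.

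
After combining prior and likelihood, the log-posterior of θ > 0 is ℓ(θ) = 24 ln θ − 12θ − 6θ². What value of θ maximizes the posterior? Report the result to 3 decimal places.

ℓ'(θ) = 24/θ − 12 − 12θ. Setting this to zero and multiplying by θ: 12θ² + 12θ − 24 = 0.
θ = (−12 + √(12² + 4·12·24)) / (2·12) = (−12 + √1296) / 24 = (−12 + 36)/24 = 1.
ℓ''(θ) = −24/θ² − 12 < 0, confirming a maximum.

θ̂_MAP = 1.000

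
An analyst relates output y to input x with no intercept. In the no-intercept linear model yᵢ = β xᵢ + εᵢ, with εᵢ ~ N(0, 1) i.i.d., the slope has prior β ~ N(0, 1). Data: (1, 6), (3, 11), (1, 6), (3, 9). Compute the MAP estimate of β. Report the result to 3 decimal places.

log p(β | y) = −Σ(yᵢ − βxᵢ)²/(2·1) − β²/(2·1) + const.
Setting the derivative to zero: Σxᵢ(yᵢ − βxᵢ)/1 − β/1 = 0, so β = Σxᵢyᵢ / (Σxᵢ² + σ²/τ²).
Σxᵢyᵢ = 1·6 + 3·11 + 1·6 + 3·9 = 72; Σxᵢ² = 20; σ²/τ² = 1.
β̂_MAP = 72 / (20 + 1) = 72/21 ≈ 3.429.

β̂_MAP = 3.429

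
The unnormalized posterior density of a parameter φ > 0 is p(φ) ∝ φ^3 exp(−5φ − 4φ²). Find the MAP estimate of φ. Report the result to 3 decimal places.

ℓ'(φ) = 3/φ − 5 − 8φ. Setting this to zero and multiplying by φ: 8φ² + 5φ − 3 = 0.
φ = (−5 + √(5² + 4·8·3)) / (2·8) = (−5 + √121) / 16 = (−5 + 11)/16 = 3/8.
ℓ''(φ) = −3/φ² − 8 < 0, confirming a maximum.

φ̂_MAP = 0.375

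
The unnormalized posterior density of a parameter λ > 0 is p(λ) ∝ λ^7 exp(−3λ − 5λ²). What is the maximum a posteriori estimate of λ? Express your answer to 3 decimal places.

ℓ'(λ) = 7/λ − 3 − 10λ. Setting this to zero and multiplying by λ: 10λ² + 3λ − 7 = 0.
λ = (−3 + √(3² + 4·10·7)) / (2·10) = (−3 + √289) / 20 = (−3 + 17)/20 = 7/10.
ℓ''(λ) = −7/λ² − 10 < 0, confirming a maximum.

λ̂_MAP = 0.700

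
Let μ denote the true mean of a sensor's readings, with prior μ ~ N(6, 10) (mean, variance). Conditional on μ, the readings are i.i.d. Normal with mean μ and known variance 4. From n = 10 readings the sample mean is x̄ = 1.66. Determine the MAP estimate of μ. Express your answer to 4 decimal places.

n = 10, x̄ = 1.66.
For a Normal prior and Normal likelihood with known variance, the posterior is Normal; its mode equals its mean, the precision-weighted average.
Prior precision 1/σ₀² = 1/10 = 0.1; data precision n/σ² = 10/4 = 2.5.
μ̂ = (0.1·6 + 2.5·1.66) / (0.1 + 2.5) = 4.75/2.6 = 95/52 ≈ 1.8269.

μ̂_MAP = 1.8269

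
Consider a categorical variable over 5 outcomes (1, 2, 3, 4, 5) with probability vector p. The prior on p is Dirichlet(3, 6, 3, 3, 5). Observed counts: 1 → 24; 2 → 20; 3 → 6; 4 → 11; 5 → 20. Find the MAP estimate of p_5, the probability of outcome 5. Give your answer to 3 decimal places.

The posterior is Dirichlet(αᵢ + nᵢ) = Dirichlet(27, 26, 9, 14, 25).
For a Dirichlet(a₁,…,a_K) with all aᵢ > 1, the mode has j-th component (aⱼ − 1)/(Σaᵢ − K).
Here Σaᵢ = 101 and K = 5, so p_5 = (25 − 1)/(101 − 5) = 24/96 ≈ 0.250.

MAP estimate: 0.250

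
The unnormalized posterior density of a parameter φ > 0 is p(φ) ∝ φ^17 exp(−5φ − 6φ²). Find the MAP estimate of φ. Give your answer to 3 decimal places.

ℓ'(φ) = 17/φ − 5 − 12φ. Setting this to zero and multiplying by φ: 12φ² + 5φ − 17 = 0.
φ = (−5 + √(5² + 4·12·17)) / (2·12) = (−5 + √841) / 24 = (−5 + 29)/24 = 1.
ℓ''(φ) = −17/φ² − 12 < 0, confirming a maximum.

φ̂_MAP = 1.000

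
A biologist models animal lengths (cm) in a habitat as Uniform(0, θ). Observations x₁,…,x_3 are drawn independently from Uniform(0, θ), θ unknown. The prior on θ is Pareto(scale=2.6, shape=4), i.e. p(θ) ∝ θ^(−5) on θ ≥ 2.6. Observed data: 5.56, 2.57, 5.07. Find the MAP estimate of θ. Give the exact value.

θ̂_MAP = 5.56

The Uniform(0, θ) likelihood is θ^(−n) for θ ≥ max(xᵢ), zero otherwise. Here max(xᵢ) = 5.56.
Posterior ∝ θ^(−5) · θ^(−3) = θ^(−8) on θ ≥ max(2.6, 5.56) = 5.56.
This density is strictly decreasing in θ, so the posterior mode lies at the lower boundary of the support.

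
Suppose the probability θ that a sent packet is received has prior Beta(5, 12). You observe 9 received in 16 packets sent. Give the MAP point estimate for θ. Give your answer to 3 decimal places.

Prior: Beta(5, 12).
Data: 9 successes in 16 trials. The binomial likelihood contributes θ^9(1−θ)^7, so the posterior is Beta(5+9, 12+7) = Beta(14, 19).
For Beta(a, b) with a, b > 1 the mode is (a−1)/(a+b−2) = 13/31 ≈ 0.419.

θ̂_MAP = 0.419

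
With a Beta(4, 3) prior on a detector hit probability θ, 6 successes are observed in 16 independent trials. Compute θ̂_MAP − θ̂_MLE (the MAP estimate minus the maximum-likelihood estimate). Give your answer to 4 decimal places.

Posterior is Beta(10, 13); MAP = (10−1)/(23−2) = 9/21 ≈ 0.42857.
MLE ignores the prior: θ̂_MLE = k/n = 6/16 ≈ 0.37500.
Difference = 9/21 − 6/16 = 3/56 ≈ 0.0536.

MAP − MLE = 0.0536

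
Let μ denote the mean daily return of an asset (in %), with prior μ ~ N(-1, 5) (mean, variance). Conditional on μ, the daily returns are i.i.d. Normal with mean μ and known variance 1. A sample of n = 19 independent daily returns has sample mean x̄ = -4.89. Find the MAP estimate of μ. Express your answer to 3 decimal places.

n = 19, x̄ = -4.89.
For a Normal prior and Normal likelihood with known variance, the posterior is Normal; its mode equals its mean, the precision-weighted average.
Prior precision 1/σ₀² = 1/5 = 0.2; data precision n/σ² = 19/1 = 19.
μ̂ = (0.2·(-1) + 19·(-4.89)) / (0.2 + 19) = (-93.11)/19.2 = -9311/1920 ≈ -4.849.

μ̂_MAP = -4.849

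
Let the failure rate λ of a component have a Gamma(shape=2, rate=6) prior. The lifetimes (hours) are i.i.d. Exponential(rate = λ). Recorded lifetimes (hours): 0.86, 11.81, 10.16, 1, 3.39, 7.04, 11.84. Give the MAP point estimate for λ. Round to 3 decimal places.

The Exponential(rate=λ) likelihood is ∝ λ^n e^(−λΣtᵢ). Here n = 7 and Σtᵢ = 0.86 + 11.81 + 10.16 + 1 + 3.39 + 7.04 + 11.84 = 46.10.
Posterior ∝ λe^(−6λ) · λ^7e^(−46.10λ) = λ^8e^(−52.10λ), i.e. Gamma(9, 52.10).
Mode = (a−1)/b = 8/52.10 ≈ 0.154.

λ̂_MAP = 0.154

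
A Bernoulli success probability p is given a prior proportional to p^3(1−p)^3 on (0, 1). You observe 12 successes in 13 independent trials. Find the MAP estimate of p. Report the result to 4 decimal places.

The prior density ∝ p^3(1−p)^3 is the kernel of Beta(4, 4).
Data: 12 successes in 13 trials. The binomial likelihood contributes p^12(1−p)^1, so the posterior is Beta(4+12, 4+1) = Beta(16, 5).
For Beta(a, b) with a, b > 1 the mode is (a−1)/(a+b−2) = 15/19 ≈ 0.7895.

p̂_MAP = 0.7895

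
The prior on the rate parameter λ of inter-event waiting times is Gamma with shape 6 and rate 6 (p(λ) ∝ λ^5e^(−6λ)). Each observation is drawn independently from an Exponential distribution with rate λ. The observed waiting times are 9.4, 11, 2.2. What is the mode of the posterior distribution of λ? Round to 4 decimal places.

The Exponential(rate=λ) likelihood is ∝ λ^n e^(−λΣtᵢ). Here n = 3 and Σtᵢ = 9.4 + 11 + 2.2 = 22.6.
Posterior ∝ λ^5e^(−6λ) · λ^3e^(−22.6λ) = λ^8e^(−28.6λ), i.e. Gamma(9, 28.6).
Mode = (a−1)/b = 8/28.6 ≈ 0.2797.

λ̂_MAP = 0.2797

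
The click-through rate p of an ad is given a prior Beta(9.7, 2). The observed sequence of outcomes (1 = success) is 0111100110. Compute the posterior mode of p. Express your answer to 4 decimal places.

p̂_MAP = 0.7462

Prior: Beta(9.7, 2).
Data: 6 successes in 10 trials (from the sequence). The binomial likelihood contributes p^6(1−p)^4, so the posterior is Beta(9.7+6, 2+4) = Beta(15.7, 6).
For Beta(a, b) with a, b > 1 the mode is (a−1)/(a+b−2) = 14.7/19.7 ≈ 0.7462.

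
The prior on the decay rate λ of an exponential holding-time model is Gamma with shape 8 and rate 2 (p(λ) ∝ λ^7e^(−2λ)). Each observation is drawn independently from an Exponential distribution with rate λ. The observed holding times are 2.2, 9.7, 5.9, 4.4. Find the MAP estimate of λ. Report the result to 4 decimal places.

The Exponential(rate=λ) likelihood is ∝ λ^n e^(−λΣtᵢ). Here n = 4 and Σtᵢ = 2.2 + 9.7 + 5.9 + 4.4 = 22.2.
Posterior ∝ λ^7e^(−2λ) · λ^4e^(−22.2λ) = λ^11e^(−24.2λ), i.e. Gamma(12, 24.2).
Mode = (a−1)/b = 11/24.2 ≈ 0.4545.

λ̂_MAP = 0.4545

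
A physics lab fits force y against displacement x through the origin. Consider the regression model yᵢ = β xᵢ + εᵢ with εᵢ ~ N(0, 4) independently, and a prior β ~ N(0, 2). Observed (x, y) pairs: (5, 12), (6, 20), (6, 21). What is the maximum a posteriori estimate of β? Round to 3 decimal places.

β̂_MAP = 3.091

log p(β | y) = −Σ(yᵢ − βxᵢ)²/(2·4) − β²/(2·2) + const.
Setting the derivative to zero: Σxᵢ(yᵢ − βxᵢ)/4 − β/2 = 0, so β = Σxᵢyᵢ / (Σxᵢ² + σ²/τ²).
Σxᵢyᵢ = 5·12 + 6·20 + 6·21 = 306; Σxᵢ² = 97; σ²/τ² = 2.
β̂_MAP = 306 / (97 + 2) = 306/99 ≈ 3.091.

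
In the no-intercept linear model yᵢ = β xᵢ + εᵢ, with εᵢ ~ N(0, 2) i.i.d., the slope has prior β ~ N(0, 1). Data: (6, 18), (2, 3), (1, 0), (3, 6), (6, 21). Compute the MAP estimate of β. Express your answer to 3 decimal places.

log p(β | y) = −Σ(yᵢ − βxᵢ)²/(2·2) − β²/(2·1) + const.
Setting the derivative to zero: Σxᵢ(yᵢ − βxᵢ)/2 − β/1 = 0, so β = Σxᵢyᵢ / (Σxᵢ² + σ²/τ²).
Σxᵢyᵢ = 6·18 + 2·3 + 1·0 + 3·6 + 6·21 = 258; Σxᵢ² = 86; σ²/τ² = 2.
β̂_MAP = 258 / (86 + 2) = 258/88 ≈ 2.932.

β̂_MAP = 2.932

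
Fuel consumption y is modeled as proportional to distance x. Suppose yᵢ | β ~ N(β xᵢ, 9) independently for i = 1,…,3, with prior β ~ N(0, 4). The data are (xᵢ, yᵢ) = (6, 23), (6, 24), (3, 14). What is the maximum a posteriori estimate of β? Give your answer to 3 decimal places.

log p(β | y) = −Σ(yᵢ − βxᵢ)²/(2·9) − β²/(2·4) + const.
Setting the derivative to zero: Σxᵢ(yᵢ − βxᵢ)/9 − β/4 = 0, so β = Σxᵢyᵢ / (Σxᵢ² + σ²/τ²).
Σxᵢyᵢ = 6·23 + 6·24 + 3·14 = 324; Σxᵢ² = 81; σ²/τ² = 2.25.
β̂_MAP = 324 / (81 + 2.25) = 324/83.25 ≈ 3.892.

β̂_MAP = 3.892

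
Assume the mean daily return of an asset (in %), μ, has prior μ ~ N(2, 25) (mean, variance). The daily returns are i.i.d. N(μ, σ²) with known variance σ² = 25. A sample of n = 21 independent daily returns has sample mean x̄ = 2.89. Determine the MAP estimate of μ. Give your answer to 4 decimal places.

μ̂_MAP = 2.8495

n = 21, x̄ = 2.89.
For a Normal prior and Normal likelihood with known variance, the posterior is Normal; its mode equals its mean, the precision-weighted average.
Prior precision 1/σ₀² = 1/25 = 0.04; data precision n/σ² = 21/25 = 0.84.
μ̂ = (0.04·2 + 0.84·2.89) / (0.04 + 0.84) = 2.5076/0.88 = 6269/2200 ≈ 2.8495.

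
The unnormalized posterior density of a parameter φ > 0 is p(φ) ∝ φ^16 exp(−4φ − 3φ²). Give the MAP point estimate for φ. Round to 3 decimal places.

φ̂_MAP = 1.333

ℓ'(φ) = 16/φ − 4 − 6φ. Setting this to zero and multiplying by φ: 6φ² + 4φ − 16 = 0.
φ = (−4 + √(4² + 4·6·16)) / (2·6) = (−4 + √400) / 12 = (−4 + 20)/12 = 4/3.
ℓ''(φ) = −16/φ² − 6 < 0, confirming a maximum.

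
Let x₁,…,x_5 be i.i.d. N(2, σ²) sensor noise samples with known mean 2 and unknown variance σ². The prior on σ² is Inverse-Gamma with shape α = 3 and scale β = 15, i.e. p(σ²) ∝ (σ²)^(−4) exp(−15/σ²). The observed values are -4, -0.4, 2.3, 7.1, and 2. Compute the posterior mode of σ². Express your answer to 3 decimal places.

σ̂²_MAP = 7.528

Sum of squared deviations about the known mean: SS = (-4−2)² + (-0.4−2)² + (2.3−2)² + (7.1−2)² + (2−2)² = 67.86.
The Normal likelihood contributes (σ²)^(−n/2) exp(−SS/(2σ²)), so the posterior is Inverse-Gamma(α + n/2, β + SS/2) = Inverse-Gamma(5.5, 48.93).
The mode of Inverse-Gamma(a, b) is b/(a+1) = 48.93/6.5 ≈ 7.528.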